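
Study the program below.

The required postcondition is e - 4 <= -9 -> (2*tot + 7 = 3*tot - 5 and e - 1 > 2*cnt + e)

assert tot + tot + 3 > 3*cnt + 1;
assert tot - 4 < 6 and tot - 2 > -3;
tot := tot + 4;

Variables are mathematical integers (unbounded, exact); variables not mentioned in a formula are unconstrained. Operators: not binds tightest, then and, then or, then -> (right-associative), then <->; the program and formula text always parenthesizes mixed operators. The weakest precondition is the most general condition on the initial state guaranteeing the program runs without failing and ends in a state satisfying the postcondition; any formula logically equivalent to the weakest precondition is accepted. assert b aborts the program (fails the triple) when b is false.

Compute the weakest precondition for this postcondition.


Working backward. After the program, the postcondition e - 4 <= -9 -> (2*tot + 7 = 3*tot - 5 and e - 1 > 2*cnt + e) must hold; in canonical form it is e <= -5 -> (tot = 12 and 2*cnt < -1).
Before tot := tot + 4: e <= -5 -> (tot = 8 and 2*cnt < -1)
Before assert tot - 4 < 6 and tot - 2 > -3: tot < 10 and tot > -1 and (e <= -5 -> (tot = 8 and 2*cnt < -1))
Before assert tot + tot + 3 > 3*cnt + 1: 2*tot > 3*cnt - 2 and tot < 10 and tot > -1 and (e <= -5 -> (tot = 8 and 2*cnt < -1))
Answer: WP = 2*tot > 3*cnt - 2 and tot < 10 and tot > -1 and (e <= -5 -> (tot = 8 and 2*cnt < -1))


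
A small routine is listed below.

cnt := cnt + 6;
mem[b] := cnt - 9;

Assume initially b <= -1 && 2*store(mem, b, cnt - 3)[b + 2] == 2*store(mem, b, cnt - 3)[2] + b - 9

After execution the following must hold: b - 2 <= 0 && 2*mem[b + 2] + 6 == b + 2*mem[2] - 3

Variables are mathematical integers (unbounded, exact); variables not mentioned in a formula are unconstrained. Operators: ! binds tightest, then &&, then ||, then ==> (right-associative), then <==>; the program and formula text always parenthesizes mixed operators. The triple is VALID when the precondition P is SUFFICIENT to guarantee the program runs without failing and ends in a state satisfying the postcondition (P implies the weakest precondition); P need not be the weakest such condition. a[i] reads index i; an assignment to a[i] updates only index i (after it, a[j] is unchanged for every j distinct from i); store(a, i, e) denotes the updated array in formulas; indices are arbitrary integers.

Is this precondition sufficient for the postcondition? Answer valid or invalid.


Working backward. After the program, the postcondition b - 2 <= 0 && 2*mem[b + 2] + 6 == b + 2*mem[2] - 3 must hold; in canonical form it is b <= 2 && 2*mem[b + 2] == 2*mem[2] + b - 9.
Before mem[b] := cnt - 9: b <= 2 && 2*store(mem, b, cnt - 9)[b + 2] == 2*store(mem, b, cnt - 9)[2] + b - 9
Before cnt := cnt + 6: b <= 2 && 2*store(mem, b, cnt - 3)[b + 2] == 2*store(mem, b, cnt - 3)[2] + b - 9
The weakest precondition is b <= 2 && 2*store(mem, b, cnt - 3)[b + 2] == 2*store(mem, b, cnt - 3)[2] + b - 9.
Check whether b <= -1 && 2*store(mem, b, cnt - 3)[b + 2] == 2*store(mem, b, cnt - 3)[2] + b - 9 implies it.
Every state satisfying the precondition satisfies the weakest precondition: the implication holds.
Answer: valid


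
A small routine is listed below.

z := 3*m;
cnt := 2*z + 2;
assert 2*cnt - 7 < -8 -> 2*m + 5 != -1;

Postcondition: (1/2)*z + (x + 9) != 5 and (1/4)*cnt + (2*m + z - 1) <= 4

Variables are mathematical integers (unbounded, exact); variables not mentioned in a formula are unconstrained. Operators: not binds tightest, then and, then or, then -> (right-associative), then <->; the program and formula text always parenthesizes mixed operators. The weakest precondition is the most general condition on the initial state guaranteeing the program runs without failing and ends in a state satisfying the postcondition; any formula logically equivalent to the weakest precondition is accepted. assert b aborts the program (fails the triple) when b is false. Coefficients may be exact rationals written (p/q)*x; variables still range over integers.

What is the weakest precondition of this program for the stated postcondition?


Working backward. After the program, the postcondition (1/2)*z + (x + 9) != 5 and (1/4)*cnt + (2*m + z - 1) <= 4 must hold; in canonical form it is x + (1/2)*z != -4 and (1/4)*cnt + 2*m + z <= 5.
Before assert 2*cnt - 7 < -8 -> 2*m + 5 != -1: (2*cnt < -1 -> 2*m != -6) and x + (1/2)*z != -4 and (1/4)*cnt + 2*m + z <= 5
Before cnt := 2*z + 2: (4*z < -5 -> 2*m != -6) and x + (1/2)*z != -4 and 2*m + (3/2)*z <= 9/2
Before z := 3*m: (12*m < -5 -> 2*m != -6) and (3/2)*m + x != -4 and (13/2)*m <= 9/2
Answer: WP = (12*m < -5 -> 2*m != -6) and (3/2)*m + x != -4 and (13/2)*m <= 9/2


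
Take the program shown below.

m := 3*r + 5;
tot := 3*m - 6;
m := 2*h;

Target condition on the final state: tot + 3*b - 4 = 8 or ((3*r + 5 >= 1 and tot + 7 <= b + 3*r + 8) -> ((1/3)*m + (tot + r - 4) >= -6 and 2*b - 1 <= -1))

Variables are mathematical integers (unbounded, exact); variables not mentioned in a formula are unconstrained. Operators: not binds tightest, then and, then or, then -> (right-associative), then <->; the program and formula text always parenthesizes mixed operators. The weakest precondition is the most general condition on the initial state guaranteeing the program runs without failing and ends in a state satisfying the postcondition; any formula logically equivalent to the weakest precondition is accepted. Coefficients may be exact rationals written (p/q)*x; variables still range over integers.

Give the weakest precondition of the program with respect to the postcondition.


Working backward. After the program, the postcondition tot + 3*b - 4 = 8 or ((3*r + 5 >= 1 and tot + 7 <= b + 3*r + 8) -> ((1/3)*m + (tot + r - 4) >= -6 and 2*b - 1 <= -1)) must hold; in canonical form it is 3*b + tot = 12 or ((3*r >= -4 and tot <= b + 3*r + 1) -> ((1/3)*m + r + tot >= -2 and 2*b <= 0)).
Before m := 2*h: 3*b + tot = 12 or ((3*r >= -4 and tot <= b + 3*r + 1) -> ((2/3)*h + r + tot >= -2 and 2*b <= 0))
Before tot := 3*m - 6: 3*b + 3*m = 18 or ((3*r >= -4 and 3*m <= b + 3*r + 7) -> ((2/3)*h + 3*m + r >= 4 and 2*b <= 0))
Before m := 3*r + 5: 3*b + 9*r = 3 or ((3*r >= -4 and 6*r <= b - 8) -> ((2/3)*h + 10*r >= -11 and 2*b <= 0))
Answer: WP = 3*b + 9*r = 3 or ((3*r >= -4 and 6*r <= b - 8) -> ((2/3)*h + 10*r >= -11 and 2*b <= 0))


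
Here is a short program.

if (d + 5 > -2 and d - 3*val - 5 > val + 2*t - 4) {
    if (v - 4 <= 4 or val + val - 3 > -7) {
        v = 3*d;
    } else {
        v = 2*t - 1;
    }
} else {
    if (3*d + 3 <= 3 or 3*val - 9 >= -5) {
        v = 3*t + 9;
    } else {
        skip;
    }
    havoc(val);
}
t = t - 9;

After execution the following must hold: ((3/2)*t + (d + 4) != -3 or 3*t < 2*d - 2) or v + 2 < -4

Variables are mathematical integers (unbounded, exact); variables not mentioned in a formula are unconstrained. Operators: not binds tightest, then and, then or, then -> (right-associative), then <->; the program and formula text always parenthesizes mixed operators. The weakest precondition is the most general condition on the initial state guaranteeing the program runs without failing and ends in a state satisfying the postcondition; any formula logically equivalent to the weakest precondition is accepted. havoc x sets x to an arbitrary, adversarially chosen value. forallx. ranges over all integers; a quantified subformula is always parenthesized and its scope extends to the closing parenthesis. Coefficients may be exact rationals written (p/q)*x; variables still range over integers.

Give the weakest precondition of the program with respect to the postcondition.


Working backward. After the program, the postcondition ((3/2)*t + (d + 4) != -3 or 3*t < 2*d - 2) or v + 2 < -4 must hold; in canonical form it is d + (3/2)*t != -7 or 3*t < 2*d - 2 or v < -6.
Before t := t - 9: d + (3/2)*t != 13/2 or 3*t < 2*d + 25 or v < -6
Then branch requires ((v <= 8 or 2*val > -4) -> (d + (3/2)*t != 13/2 or 3*t < 2*d + 25 or 3*d < -6)) and ((not (v <= 8 or 2*val > -4)) -> (d + (3/2)*t != 13/2 or 3*t < 2*d + 25 or 2*t < -5)); else branch requires ((3*d <= 0 or 3*val >= 4) -> (d + (3/2)*t != 13/2 or 3*t < 2*d + 25 or 3*t < -15)) and ((not (3*d <= 0 or 3*val >= 4)) -> (d + (3/2)*t != 13/2 or 3*t < 2*d + 25 or v < -6)).
Before the if: ((d > -7 and d > 2*t + 4*val + 1) -> (((v <= 8 or 2*val > -4) -> (d + (3/2)*t != 13/2 or 3*t < 2*d + 25 or 3*d < -6)) and ((not (v <= 8 or 2*val > -4)) -> (d + (3/2)*t != 13/2 or 3*t < 2*d + 25 or 2*t < -5)))) and ((not (d > -7 and d > 2*t + 4*val + 1)) -> (((3*d <= 0 or 3*val >= 4) -> (d + (3/2)*t != 13/2 or 3*t < 2*d + 25 or 3*t < -15)) and ((not (3*d <= 0 or 3*val >= 4)) -> (d + (3/2)*t != 13/2 or 3*t < 2*d + 25 or v < -6))))
Answer: WP = ((d > -7 and d > 2*t + 4*val + 1) -> (((v <= 8 or 2*val > -4) -> (d + (3/2)*t != 13/2 or 3*t < 2*d + 25 or 3*d < -6)) and ((not (v <= 8 or 2*val > -4)) -> (d + (3/2)*t != 13/2 or 3*t < 2*d + 25 or 2*t < -5)))) and ((not (d > -7 and d > 2*t + 4*val + 1)) -> (((3*d <= 0 or 3*val >= 4) -> (d + (3/2)*t != 13/2 or 3*t < 2*d + 25 or 3*t < -15)) and ((not (3*d <= 0 or 3*val >= 4)) -> (d + (3/2)*t != 13/2 or 3*t < 2*d + 25 or v < -6))))


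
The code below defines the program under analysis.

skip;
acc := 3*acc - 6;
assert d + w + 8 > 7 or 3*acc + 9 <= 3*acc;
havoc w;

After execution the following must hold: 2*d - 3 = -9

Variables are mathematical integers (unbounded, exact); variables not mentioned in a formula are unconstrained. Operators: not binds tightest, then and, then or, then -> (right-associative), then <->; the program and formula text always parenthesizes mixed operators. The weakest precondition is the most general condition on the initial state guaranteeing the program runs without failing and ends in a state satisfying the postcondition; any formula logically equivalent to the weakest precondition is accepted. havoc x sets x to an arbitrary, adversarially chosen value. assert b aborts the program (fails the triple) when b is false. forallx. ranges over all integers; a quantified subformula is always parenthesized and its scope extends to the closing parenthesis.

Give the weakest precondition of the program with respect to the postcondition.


Working backward. After the program, the postcondition 2*d - 3 = -9 must hold; in canonical form it is 2*d = -6.
Before havoc w: 2*d = -6
Before assert d + w + 8 > 7 or 3*acc + 9 <= 3*acc: d + w > -1 and 2*d = -6
Before acc := 3*acc - 6: d + w > -1 and 2*d = -6
Before skip: d + w > -1 and 2*d = -6
Answer: WP = d + w > -1 and 2*d = -6


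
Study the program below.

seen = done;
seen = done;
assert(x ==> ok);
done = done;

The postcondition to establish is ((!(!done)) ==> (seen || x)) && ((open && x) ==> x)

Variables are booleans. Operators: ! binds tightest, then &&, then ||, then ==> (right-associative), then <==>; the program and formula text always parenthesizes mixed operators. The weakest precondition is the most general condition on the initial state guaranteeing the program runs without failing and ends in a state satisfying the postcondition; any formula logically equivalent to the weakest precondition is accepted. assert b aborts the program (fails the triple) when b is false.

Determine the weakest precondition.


Working backward. After the program, the postcondition ((!(!done)) ==> (seen || x)) && ((open && x) ==> x) must hold; in canonical form it is (done ==> (seen || x)) && ((open && x) ==> x).
Before done := done: (done ==> (seen || x)) && ((open && x) ==> x)
Before assert x ==> ok: (x ==> ok) && (done ==> (seen || x)) && ((open && x) ==> x)
Before seen := done: (x ==> ok) && (done ==> (done || x)) && ((open && x) ==> x)
Before seen := done: (x ==> ok) && (done ==> (done || x)) && ((open && x) ==> x)
Answer: WP = (x ==> ok) && (done ==> (done || x)) && ((open && x) ==> x)


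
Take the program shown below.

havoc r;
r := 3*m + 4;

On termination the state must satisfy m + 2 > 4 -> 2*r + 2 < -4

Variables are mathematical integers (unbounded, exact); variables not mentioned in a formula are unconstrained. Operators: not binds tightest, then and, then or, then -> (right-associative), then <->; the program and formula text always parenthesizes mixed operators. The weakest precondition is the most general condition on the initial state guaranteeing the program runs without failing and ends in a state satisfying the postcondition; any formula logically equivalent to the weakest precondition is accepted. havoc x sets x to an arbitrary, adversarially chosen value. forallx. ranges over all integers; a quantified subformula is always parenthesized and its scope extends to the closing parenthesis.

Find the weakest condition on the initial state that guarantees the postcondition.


Working backward. After the program, the postcondition m + 2 > 4 -> 2*r + 2 < -4 must hold; in canonical form it is m > 2 -> 2*r < -6.
Before r := 3*m + 4: m > 2 -> 6*m < -14
Before havoc r: m > 2 -> 6*m < -14
Answer: WP = m > 2 -> 6*m < -14


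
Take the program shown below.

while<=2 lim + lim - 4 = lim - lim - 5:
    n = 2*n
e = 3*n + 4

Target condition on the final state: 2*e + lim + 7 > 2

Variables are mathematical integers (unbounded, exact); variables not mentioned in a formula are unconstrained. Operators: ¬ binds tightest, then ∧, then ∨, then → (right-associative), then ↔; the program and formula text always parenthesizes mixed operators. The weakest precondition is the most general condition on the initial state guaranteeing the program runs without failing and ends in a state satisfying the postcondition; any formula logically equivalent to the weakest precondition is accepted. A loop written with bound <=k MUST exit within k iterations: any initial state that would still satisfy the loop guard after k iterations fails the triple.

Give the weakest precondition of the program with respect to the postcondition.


Working backward. After the program, the postcondition 2*e + lim + 7 > 2 must hold; in canonical form it is 2*e + lim > -5.
Before e := 3*n + 4: lim + 6*n > -13
Before the loop (bound <=2), unroll the exhaustion recursion (WP_0 = exit-now case; WP_j = one more guarded iteration, up to j = 2):
  WP_0: (¬(2*lim = -1)) ∧ lim + 6*n > -13
  WP_1: (2*lim = -1 → ((¬(2*lim = -1)) ∧ lim + 12*n > -13)) ∧ ((¬(2*lim = -1)) → lim + 6*n > -13)
  WP_2: (2*lim = -1 → ((2*lim = -1 → ((¬(2*lim = -1)) ∧ lim + 24*n > -13)) ∧ ((¬(2*lim = -1)) → lim + 12*n > -13))) ∧ ((¬(2*lim = -1)) → lim + 6*n > -13)
So before the loop: (2*lim = -1 → ((2*lim = -1 → ((¬(2*lim = -1)) ∧ lim + 24*n > -13)) ∧ ((¬(2*lim = -1)) → lim + 12*n > -13))) ∧ ((¬(2*lim = -1)) → lim + 6*n > -13)
Answer: WP = (2*lim = -1 → ((2*lim = -1 → ((¬(2*lim = -1)) ∧ lim + 24*n > -13)) ∧ ((¬(2*lim = -1)) → lim + 12*n > -13))) ∧ ((¬(2*lim = -1)) → lim + 6*n > -13)


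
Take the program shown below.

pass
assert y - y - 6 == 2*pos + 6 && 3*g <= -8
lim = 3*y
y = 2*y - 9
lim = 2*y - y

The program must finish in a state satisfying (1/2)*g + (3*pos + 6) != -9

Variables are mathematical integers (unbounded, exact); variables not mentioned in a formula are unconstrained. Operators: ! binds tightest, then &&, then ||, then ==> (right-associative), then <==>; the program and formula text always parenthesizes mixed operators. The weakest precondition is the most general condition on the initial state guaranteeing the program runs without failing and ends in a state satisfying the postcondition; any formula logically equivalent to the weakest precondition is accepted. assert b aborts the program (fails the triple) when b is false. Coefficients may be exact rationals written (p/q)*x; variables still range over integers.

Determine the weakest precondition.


Working backward. After the program, the postcondition (1/2)*g + (3*pos + 6) != -9 must hold; in canonical form it is (1/2)*g + 3*pos != -15.
Before lim := 2*y - y: (1/2)*g + 3*pos != -15
Before y := 2*y - 9: (1/2)*g + 3*pos != -15
Before lim := 3*y: (1/2)*g + 3*pos != -15
Before assert y - y - 6 == 2*pos + 6 && 3*g <= -8: 2*pos == -12 && 3*g <= -8 && (1/2)*g + 3*pos != -15
Before skip: 2*pos == -12 && 3*g <= -8 && (1/2)*g + 3*pos != -15
Answer: WP = 2*pos == -12 && 3*g <= -8 && (1/2)*g + 3*pos != -15


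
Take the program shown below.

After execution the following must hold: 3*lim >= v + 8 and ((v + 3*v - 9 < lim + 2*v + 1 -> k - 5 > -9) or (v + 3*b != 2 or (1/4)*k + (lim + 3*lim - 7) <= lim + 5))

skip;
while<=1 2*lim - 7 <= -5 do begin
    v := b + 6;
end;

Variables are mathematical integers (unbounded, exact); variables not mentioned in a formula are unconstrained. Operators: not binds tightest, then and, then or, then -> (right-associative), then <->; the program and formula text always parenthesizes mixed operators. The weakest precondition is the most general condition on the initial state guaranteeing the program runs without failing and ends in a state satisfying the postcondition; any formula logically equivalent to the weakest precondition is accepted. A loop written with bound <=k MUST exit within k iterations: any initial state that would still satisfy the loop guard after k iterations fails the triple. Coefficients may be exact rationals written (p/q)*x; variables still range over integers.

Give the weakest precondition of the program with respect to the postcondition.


Working backward. After the program, the postcondition 3*lim >= v + 8 and ((v + 3*v - 9 < lim + 2*v + 1 -> k - 5 > -9) or (v + 3*b != 2 or (1/4)*k + (lim + 3*lim - 7) <= lim + 5)) must hold; in canonical form it is 3*lim >= v + 8 and ((2*v < lim + 10 -> k > -4) or 3*b + v != 2 or (1/4)*k + 3*lim <= 12).
Before the loop (bound <=1), unroll the exhaustion recursion (WP_0 = exit-now case; WP_j = one more guarded iteration, up to j = 1):
  WP_0: (not (2*lim <= 2)) and 3*lim >= v + 8 and ((2*v < lim + 10 -> k > -4) or 3*b + v != 2 or (1/4)*k + 3*lim <= 12)
  WP_1: (2*lim <= 2 -> ((not (2*lim <= 2)) and 3*lim >= b + 14 and ((2*b < lim - 2 -> k > -4) or 4*b != -4 or (1/4)*k + 3*lim <= 12))) and ((not (2*lim <= 2)) -> (3*lim >= v + 8 and ((2*v < lim + 10 -> k > -4) or 3*b + v != 2 or (1/4)*k + 3*lim <= 12)))
So before the loop: (2*lim <= 2 -> ((not (2*lim <= 2)) and 3*lim >= b + 14 and ((2*b < lim - 2 -> k > -4) or 4*b != -4 or (1/4)*k + 3*lim <= 12))) and ((not (2*lim <= 2)) -> (3*lim >= v + 8 and ((2*v < lim + 10 -> k > -4) or 3*b + v != 2 or (1/4)*k + 3*lim <= 12)))
Before skip: (2*lim <= 2 -> ((not (2*lim <= 2)) and 3*lim >= b + 14 and ((2*b < lim - 2 -> k > -4) or 4*b != -4 or (1/4)*k + 3*lim <= 12))) and ((not (2*lim <= 2)) -> (3*lim >= v + 8 and ((2*v < lim + 10 -> k > -4) or 3*b + v != 2 or (1/4)*k + 3*lim <= 12)))
Answer: WP = (2*lim <= 2 -> ((not (2*lim <= 2)) and 3*lim >= b + 14 and ((2*b < lim - 2 -> k > -4) or 4*b != -4 or (1/4)*k + 3*lim <= 12))) and ((not (2*lim <= 2)) -> (3*lim >= v + 8 and ((2*v < lim + 10 -> k > -4) or 3*b + v != 2 or (1/4)*k + 3*lim <= 12)))


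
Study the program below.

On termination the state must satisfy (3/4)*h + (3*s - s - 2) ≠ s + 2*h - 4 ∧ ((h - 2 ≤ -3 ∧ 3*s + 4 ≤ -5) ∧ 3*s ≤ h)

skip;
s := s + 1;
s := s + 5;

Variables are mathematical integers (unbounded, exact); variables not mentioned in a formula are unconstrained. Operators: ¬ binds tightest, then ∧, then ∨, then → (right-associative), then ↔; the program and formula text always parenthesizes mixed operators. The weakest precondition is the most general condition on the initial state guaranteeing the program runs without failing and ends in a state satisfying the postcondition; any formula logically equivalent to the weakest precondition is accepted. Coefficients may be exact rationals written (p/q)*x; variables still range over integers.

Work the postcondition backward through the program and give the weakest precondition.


Working backward. After the program, the postcondition (3/4)*h + (3*s - s - 2) ≠ s + 2*h - 4 ∧ ((h - 2 ≤ -3 ∧ 3*s + 4 ≤ -5) ∧ 3*s ≤ h) must hold; in canonical form it is s ≠ (5/4)*h - 2 ∧ h ≤ -1 ∧ 3*s ≤ -9 ∧ 3*s ≤ h.
Before s := s + 5: s ≠ (5/4)*h - 7 ∧ h ≤ -1 ∧ 3*s ≤ -24 ∧ 3*s ≤ h - 15
Before s := s + 1: s ≠ (5/4)*h - 8 ∧ h ≤ -1 ∧ 3*s ≤ -27 ∧ 3*s ≤ h - 18
Before skip: s ≠ (5/4)*h - 8 ∧ h ≤ -1 ∧ 3*s ≤ -27 ∧ 3*s ≤ h - 18
Answer: WP = s ≠ (5/4)*h - 8 ∧ h ≤ -1 ∧ 3*s ≤ -27 ∧ 3*s ≤ h - 18


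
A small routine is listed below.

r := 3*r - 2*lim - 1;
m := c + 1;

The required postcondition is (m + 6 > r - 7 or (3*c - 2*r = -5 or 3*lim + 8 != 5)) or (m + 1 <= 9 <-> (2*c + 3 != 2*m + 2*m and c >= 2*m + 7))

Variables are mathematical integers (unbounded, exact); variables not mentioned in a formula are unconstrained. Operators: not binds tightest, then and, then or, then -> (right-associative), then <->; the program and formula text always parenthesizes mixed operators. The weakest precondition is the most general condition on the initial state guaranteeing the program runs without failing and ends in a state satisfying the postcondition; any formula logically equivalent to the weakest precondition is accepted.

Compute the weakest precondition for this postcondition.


Working backward. After the program, the postcondition (m + 6 > r - 7 or (3*c - 2*r = -5 or 3*lim + 8 != 5)) or (m + 1 <= 9 <-> (2*c + 3 != 2*m + 2*m and c >= 2*m + 7)) must hold; in canonical form it is m > r - 13 or 3*c = 2*r - 5 or 3*lim != -3 or (m <= 8 <-> (2*c != 4*m - 3 and c >= 2*m + 7)).
Before m := c + 1: c > r - 14 or 3*c = 2*r - 5 or 3*lim != -3 or (c <= 7 <-> (2*c != -1 and c <= -9))
Before r := 3*r - 2*lim - 1: c + 2*lim > 3*r - 15 or 3*c + 4*lim = 6*r - 7 or 3*lim != -3 or (c <= 7 <-> (2*c != -1 and c <= -9))
Answer: WP = c + 2*lim > 3*r - 15 or 3*c + 4*lim = 6*r - 7 or 3*lim != -3 or (c <= 7 <-> (2*c != -1 and c <= -9))


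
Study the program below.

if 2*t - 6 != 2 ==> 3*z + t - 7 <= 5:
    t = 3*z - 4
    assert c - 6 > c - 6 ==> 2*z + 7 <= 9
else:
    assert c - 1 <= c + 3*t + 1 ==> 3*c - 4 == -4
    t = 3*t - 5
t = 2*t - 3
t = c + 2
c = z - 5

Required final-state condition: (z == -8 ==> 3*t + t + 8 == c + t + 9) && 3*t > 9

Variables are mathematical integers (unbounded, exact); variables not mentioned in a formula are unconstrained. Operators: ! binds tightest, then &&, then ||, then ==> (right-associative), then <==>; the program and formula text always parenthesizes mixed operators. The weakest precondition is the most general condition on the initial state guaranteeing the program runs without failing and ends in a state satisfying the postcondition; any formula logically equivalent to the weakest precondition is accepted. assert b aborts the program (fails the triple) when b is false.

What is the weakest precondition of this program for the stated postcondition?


Working backward. After the program, the postcondition (z == -8 ==> 3*t + t + 8 == c + t + 9) && 3*t > 9 must hold; in canonical form it is (z == -8 ==> 3*t == c + 1) && 3*t > 9.
Before c := z - 5: (z == -8 ==> 3*t == z - 4) && 3*t > 9
Before t := c + 2: (z == -8 ==> 3*c == z - 10) && 3*c > 3
Before t := 2*t - 3: (z == -8 ==> 3*c == z - 10) && 3*c > 3
Then branch requires (z == -8 ==> 3*c == z - 10) && 3*c > 3; else branch requires (3*t >= -2 ==> 3*c == 0) && (z == -8 ==> 3*c == z - 10) && 3*c > 3.
Before the if: ((2*t != 8 ==> t + 3*z <= 12) ==> ((z == -8 ==> 3*c == z - 10) && 3*c > 3)) && ((!(2*t != 8 ==> t + 3*z <= 12)) ==> ((3*t >= -2 ==> 3*c == 0) && (z == -8 ==> 3*c == z - 10) && 3*c > 3))
Answer: WP = ((2*t != 8 ==> t + 3*z <= 12) ==> ((z == -8 ==> 3*c == z - 10) && 3*c > 3)) && ((!(2*t != 8 ==> t + 3*z <= 12)) ==> ((3*t >= -2 ==> 3*c == 0) && (z == -8 ==> 3*c == z - 10) && 3*c > 3))


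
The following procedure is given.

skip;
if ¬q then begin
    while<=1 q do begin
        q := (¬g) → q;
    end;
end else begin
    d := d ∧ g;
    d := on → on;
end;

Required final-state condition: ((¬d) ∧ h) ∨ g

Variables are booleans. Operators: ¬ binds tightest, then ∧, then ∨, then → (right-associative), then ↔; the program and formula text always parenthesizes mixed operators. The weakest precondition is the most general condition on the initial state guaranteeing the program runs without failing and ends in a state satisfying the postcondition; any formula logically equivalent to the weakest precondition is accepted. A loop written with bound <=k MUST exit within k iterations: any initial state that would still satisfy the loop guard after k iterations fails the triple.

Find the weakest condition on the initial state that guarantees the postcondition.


Working backward. After the program, ((¬d) ∧ h) ∨ g must hold.
Then branch requires (q → ((¬((¬g) → q)) ∧ (((¬d) ∧ h) ∨ g))) ∧ ((¬q) → (((¬d) ∧ h) ∨ g)); else branch requires g.
Before the if: ((¬q) → ((q → ((¬((¬g) → q)) ∧ (((¬d) ∧ h) ∨ g))) ∧ ((¬q) → (((¬d) ∧ h) ∨ g)))) ∧ (q → g)
Before skip: ((¬q) → ((q → ((¬((¬g) → q)) ∧ (((¬d) ∧ h) ∨ g))) ∧ ((¬q) → (((¬d) ∧ h) ∨ g)))) ∧ (q → g)
Answer: WP = ((¬q) → ((q → ((¬((¬g) → q)) ∧ (((¬d) ∧ h) ∨ g))) ∧ ((¬q) → (((¬d) ∧ h) ∨ g)))) ∧ (q → g)


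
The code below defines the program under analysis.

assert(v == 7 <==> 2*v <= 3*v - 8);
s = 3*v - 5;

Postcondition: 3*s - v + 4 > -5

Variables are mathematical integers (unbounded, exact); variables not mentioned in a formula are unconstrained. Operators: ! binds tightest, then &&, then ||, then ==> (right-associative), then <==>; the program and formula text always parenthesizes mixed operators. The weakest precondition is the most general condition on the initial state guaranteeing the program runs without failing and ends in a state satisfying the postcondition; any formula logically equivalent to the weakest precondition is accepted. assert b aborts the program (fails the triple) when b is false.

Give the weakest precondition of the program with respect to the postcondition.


Working backward. After the program, the postcondition 3*s - v + 4 > -5 must hold; in canonical form it is 3*s > v - 9.
Before s := 3*v - 5: 8*v > 6
Before assert v == 7 <==> 2*v <= 3*v - 8: (v == 7 <==> v >= 8) && 8*v > 6
Answer: WP = (v == 7 <==> v >= 8) && 8*v > 6


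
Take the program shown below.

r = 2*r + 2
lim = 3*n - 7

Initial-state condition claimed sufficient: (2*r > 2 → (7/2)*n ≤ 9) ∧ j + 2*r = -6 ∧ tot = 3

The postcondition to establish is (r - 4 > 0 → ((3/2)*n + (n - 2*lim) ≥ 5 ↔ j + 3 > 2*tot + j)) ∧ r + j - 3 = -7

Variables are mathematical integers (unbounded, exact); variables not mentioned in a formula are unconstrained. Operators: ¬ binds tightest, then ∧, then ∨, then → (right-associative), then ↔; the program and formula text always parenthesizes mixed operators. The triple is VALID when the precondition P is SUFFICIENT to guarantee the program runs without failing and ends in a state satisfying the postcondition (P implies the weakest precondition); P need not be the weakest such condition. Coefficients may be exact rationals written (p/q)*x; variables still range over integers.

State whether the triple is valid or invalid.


Working backward. After the program, the postcondition (r - 4 > 0 → ((3/2)*n + (n - 2*lim) ≥ 5 ↔ j + 3 > 2*tot + j)) ∧ r + j - 3 = -7 must hold; in canonical form it is (r > 4 → ((5/2)*n ≥ 2*lim + 5 ↔ 2*tot < 3)) ∧ j + r = -4.
Before lim := 3*n - 7: (r > 4 → ((7/2)*n ≤ 9 ↔ 2*tot < 3)) ∧ j + r = -4
Before r := 2*r + 2: (2*r > 2 → ((7/2)*n ≤ 9 ↔ 2*tot < 3)) ∧ j + 2*r = -6
The weakest precondition is (2*r > 2 → ((7/2)*n ≤ 9 ↔ 2*tot < 3)) ∧ j + 2*r = -6.
Check whether (2*r > 2 → (7/2)*n ≤ 9) ∧ j + 2*r = -6 ∧ tot = 3 implies it.
Countermodel: at the initial state j = -10, n = 2, r = 2, tot = 3, the precondition holds but the weakest precondition fails.
Answer: invalid


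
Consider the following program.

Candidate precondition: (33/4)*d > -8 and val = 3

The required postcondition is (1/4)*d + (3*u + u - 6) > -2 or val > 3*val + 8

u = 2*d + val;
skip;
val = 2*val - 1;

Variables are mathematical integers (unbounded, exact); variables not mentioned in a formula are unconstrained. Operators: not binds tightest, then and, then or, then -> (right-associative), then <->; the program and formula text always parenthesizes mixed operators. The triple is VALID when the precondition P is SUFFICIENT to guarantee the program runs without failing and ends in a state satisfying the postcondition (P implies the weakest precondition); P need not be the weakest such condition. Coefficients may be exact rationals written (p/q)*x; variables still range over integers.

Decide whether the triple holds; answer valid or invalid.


Working backward. After the program, the postcondition (1/4)*d + (3*u + u - 6) > -2 or val > 3*val + 8 must hold; in canonical form it is (1/4)*d + 4*u > 4 or 2*val < -8.
Before val := 2*val - 1: (1/4)*d + 4*u > 4 or 4*val < -6
Before skip: (1/4)*d + 4*u > 4 or 4*val < -6
Before u := 2*d + val: (33/4)*d + 4*val > 4 or 4*val < -6
The weakest precondition is (33/4)*d + 4*val > 4 or 4*val < -6.
Check whether (33/4)*d > -8 and val = 3 implies it.
Every state satisfying the precondition satisfies the weakest precondition: the implication holds.
Answer: valid


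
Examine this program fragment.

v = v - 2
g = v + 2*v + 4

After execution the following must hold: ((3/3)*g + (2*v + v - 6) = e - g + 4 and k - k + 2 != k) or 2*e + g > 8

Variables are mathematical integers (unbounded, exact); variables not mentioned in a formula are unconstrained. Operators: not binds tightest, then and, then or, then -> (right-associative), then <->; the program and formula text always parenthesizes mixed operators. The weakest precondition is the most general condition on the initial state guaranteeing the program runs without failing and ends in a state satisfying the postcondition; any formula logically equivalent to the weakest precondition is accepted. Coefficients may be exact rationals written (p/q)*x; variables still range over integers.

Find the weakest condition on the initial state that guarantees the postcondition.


Working backward. After the program, the postcondition ((3/3)*g + (2*v + v - 6) = e - g + 4 and k - k + 2 != k) or 2*e + g > 8 must hold; in canonical form it is (2*g + 3*v = e + 10 and k != 2) or 2*e + g > 8.
Before g := v + 2*v + 4: (9*v = e + 2 and k != 2) or 2*e + 3*v > 4
Before v := v - 2: (9*v = e + 20 and k != 2) or 2*e + 3*v > 10
Answer: WP = (9*v = e + 20 and k != 2) or 2*e + 3*v > 10


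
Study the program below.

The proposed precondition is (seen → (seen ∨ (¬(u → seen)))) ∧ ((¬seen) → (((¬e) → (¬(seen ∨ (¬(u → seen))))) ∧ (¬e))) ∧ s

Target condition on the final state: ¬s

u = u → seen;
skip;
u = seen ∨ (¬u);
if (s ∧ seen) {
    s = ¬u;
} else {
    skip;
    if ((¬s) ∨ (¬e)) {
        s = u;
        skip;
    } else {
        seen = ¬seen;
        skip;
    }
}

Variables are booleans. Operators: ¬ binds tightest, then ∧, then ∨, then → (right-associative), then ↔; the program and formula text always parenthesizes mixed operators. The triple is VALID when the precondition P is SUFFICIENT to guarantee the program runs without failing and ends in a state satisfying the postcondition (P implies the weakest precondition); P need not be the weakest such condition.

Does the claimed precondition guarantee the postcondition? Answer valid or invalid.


Working backward. After the program, ¬s must hold.
Then branch requires u; else branch requires (((¬s) ∨ (¬e)) → (¬u)) ∧ ((¬((¬s) ∨ (¬e))) → (¬s)).
Before the if: ((s ∧ seen) → u) ∧ ((¬(s ∧ seen)) → ((((¬s) ∨ (¬e)) → (¬u)) ∧ ((¬((¬s) ∨ (¬e))) → (¬s))))
Before u := seen ∨ (¬u): ((s ∧ seen) → (seen ∨ (¬u))) ∧ ((¬(s ∧ seen)) → ((((¬s) ∨ (¬e)) → (¬(seen ∨ (¬u)))) ∧ ((¬((¬s) ∨ (¬e))) → (¬s))))
Before skip: ((s ∧ seen) → (seen ∨ (¬u))) ∧ ((¬(s ∧ seen)) → ((((¬s) ∨ (¬e)) → (¬(seen ∨ (¬u)))) ∧ ((¬((¬s) ∨ (¬e))) → (¬s))))
Before u := u → seen: ((s ∧ seen) → (seen ∨ (¬(u → seen)))) ∧ ((¬(s ∧ seen)) → ((((¬s) ∨ (¬e)) → (¬(seen ∨ (¬(u → seen))))) ∧ ((¬((¬s) ∨ (¬e))) → (¬s))))
The weakest precondition is ((s ∧ seen) → (seen ∨ (¬(u → seen)))) ∧ ((¬(s ∧ seen)) → ((((¬s) ∨ (¬e)) → (¬(seen ∨ (¬(u → seen))))) ∧ ((¬((¬s) ∨ (¬e))) → (¬s)))).
Check whether (seen → (seen ∨ (¬(u → seen)))) ∧ ((¬seen) → (((¬e) → (¬(seen ∨ (¬(u → seen))))) ∧ (¬e))) ∧ s implies it.
Every state satisfying the precondition satisfies the weakest precondition: the implication holds.
Answer: valid


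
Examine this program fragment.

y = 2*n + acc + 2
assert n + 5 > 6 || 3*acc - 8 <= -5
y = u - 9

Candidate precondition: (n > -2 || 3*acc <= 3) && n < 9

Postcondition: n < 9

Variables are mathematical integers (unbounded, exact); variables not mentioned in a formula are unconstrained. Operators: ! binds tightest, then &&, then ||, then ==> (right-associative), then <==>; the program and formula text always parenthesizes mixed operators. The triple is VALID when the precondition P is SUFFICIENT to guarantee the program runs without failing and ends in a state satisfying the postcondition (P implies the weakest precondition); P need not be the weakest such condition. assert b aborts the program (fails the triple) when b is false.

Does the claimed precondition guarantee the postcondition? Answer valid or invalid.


Working backward. After the program, n < 9 must hold.
Before y := u - 9: n < 9
Before assert n + 5 > 6 || 3*acc - 8 <= -5: (n > 1 || 3*acc <= 3) && n < 9
Before y := 2*n + acc + 2: (n > 1 || 3*acc <= 3) && n < 9
The weakest precondition is (n > 1 || 3*acc <= 3) && n < 9.
Check whether (n > -2 || 3*acc <= 3) && n < 9 implies it.
Countermodel: at the initial state acc = 2, n = -1, the precondition holds but the weakest precondition fails.
Answer: invalid


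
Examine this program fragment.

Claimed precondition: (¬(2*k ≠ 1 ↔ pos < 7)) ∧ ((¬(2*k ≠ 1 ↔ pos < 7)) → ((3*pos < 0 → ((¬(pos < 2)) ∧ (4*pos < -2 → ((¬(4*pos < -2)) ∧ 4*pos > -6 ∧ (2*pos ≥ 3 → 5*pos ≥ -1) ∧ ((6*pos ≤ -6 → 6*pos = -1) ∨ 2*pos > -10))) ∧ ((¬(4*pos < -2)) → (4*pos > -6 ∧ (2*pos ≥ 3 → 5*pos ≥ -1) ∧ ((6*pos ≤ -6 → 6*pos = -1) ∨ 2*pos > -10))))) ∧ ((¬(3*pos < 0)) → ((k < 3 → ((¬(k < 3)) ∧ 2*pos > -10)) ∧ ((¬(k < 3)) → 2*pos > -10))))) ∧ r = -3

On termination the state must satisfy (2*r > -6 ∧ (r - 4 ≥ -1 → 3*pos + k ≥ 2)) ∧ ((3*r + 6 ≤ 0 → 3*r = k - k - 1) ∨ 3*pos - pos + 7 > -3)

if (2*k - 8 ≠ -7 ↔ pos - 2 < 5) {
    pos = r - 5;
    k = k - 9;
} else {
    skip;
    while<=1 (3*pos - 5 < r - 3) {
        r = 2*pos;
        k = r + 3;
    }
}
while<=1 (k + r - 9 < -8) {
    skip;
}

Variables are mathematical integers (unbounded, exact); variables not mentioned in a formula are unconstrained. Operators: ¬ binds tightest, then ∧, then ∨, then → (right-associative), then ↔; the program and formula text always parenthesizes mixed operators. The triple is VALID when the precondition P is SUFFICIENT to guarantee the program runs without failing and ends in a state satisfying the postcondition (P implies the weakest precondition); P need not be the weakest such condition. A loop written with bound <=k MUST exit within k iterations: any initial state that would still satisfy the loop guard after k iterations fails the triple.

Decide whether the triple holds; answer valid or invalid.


Working backward. After the program, the postcondition (2*r > -6 ∧ (r - 4 ≥ -1 → 3*pos + k ≥ 2)) ∧ ((3*r + 6 ≤ 0 → 3*r = k - k - 1) ∨ 3*pos - pos + 7 > -3) must hold; in canonical form it is 2*r > -6 ∧ (r ≥ 3 → k + 3*pos ≥ 2) ∧ ((3*r ≤ -6 → 3*r = -1) ∨ 2*pos > -10).
Before the loop (bound <=1), unroll the exhaustion recursion (WP_0 = exit-now case; WP_j = one more guarded iteration, up to j = 1):
  WP_0: (¬(k + r < 1)) ∧ 2*r > -6 ∧ (r ≥ 3 → k + 3*pos ≥ 2) ∧ ((3*r ≤ -6 → 3*r = -1) ∨ 2*pos > -10)
  WP_1: (k + r < 1 → ((¬(k + r < 1)) ∧ 2*r > -6 ∧ (r ≥ 3 → k + 3*pos ≥ 2) ∧ ((3*r ≤ -6 → 3*r = -1) ∨ 2*pos > -10))) ∧ ((¬(k + r < 1)) → (2*r > -6 ∧ (r ≥ 3 → k + 3*pos ≥ 2) ∧ ((3*r ≤ -6 → 3*r = -1) ∨ 2*pos > -10)))
So before the loop: (k + r < 1 → ((¬(k + r < 1)) ∧ 2*r > -6 ∧ (r ≥ 3 → k + 3*pos ≥ 2) ∧ ((3*r ≤ -6 → 3*r = -1) ∨ 2*pos > -10))) ∧ ((¬(k + r < 1)) → (2*r > -6 ∧ (r ≥ 3 → k + 3*pos ≥ 2) ∧ ((3*r ≤ -6 → 3*r = -1) ∨ 2*pos > -10)))
Then branch requires (k + r < 10 → ((¬(k + r < 10)) ∧ 2*r > -6 ∧ (r ≥ 3 → k + 3*r ≥ 26) ∧ ((3*r ≤ -6 → 3*r = -1) ∨ 2*r > 0))) ∧ ((¬(k + r < 10)) → (2*r > -6 ∧ (r ≥ 3 → k + 3*r ≥ 26) ∧ ((3*r ≤ -6 → 3*r = -1) ∨ 2*r > 0))); else branch requires (3*pos < r + 2 → ((¬(pos < 2)) ∧ (4*pos < -2 → ((¬(4*pos < -2)) ∧ 4*pos > -6 ∧ (2*pos ≥ 3 → 5*pos ≥ -1) ∧ ((6*pos ≤ -6 → 6*pos = -1) ∨ 2*pos > -10))) ∧ ((¬(4*pos < -2)) → (4*pos > -6 ∧ (2*pos ≥ 3 → 5*pos ≥ -1) ∧ ((6*pos ≤ -6 → 6*pos = -1) ∨ 2*pos > -10))))) ∧ ((¬(3*pos < r + 2)) → ((k + r < 1 → ((¬(k + r < 1)) ∧ 2*r > -6 ∧ (r ≥ 3 → k + 3*pos ≥ 2) ∧ ((3*r ≤ -6 → 3*r = -1) ∨ 2*pos > -10))) ∧ ((¬(k + r < 1)) → (2*r > -6 ∧ (r ≥ 3 → k + 3*pos ≥ 2) ∧ ((3*r ≤ -6 → 3*r = -1) ∨ 2*pos > -10))))).
Before the if: ((2*k ≠ 1 ↔ pos < 7) → ((k + r < 10 → ((¬(k + r < 10)) ∧ 2*r > -6 ∧ (r ≥ 3 → k + 3*r ≥ 26) ∧ ((3*r ≤ -6 → 3*r = -1) ∨ 2*r > 0))) ∧ ((¬(k + r < 10)) → (2*r > -6 ∧ (r ≥ 3 → k + 3*r ≥ 26) ∧ ((3*r ≤ -6 → 3*r = -1) ∨ 2*r > 0))))) ∧ ((¬(2*k ≠ 1 ↔ pos < 7)) → ((3*pos < r + 2 → ((¬(pos < 2)) ∧ (4*pos < -2 → ((¬(4*pos < -2)) ∧ 4*pos > -6 ∧ (2*pos ≥ 3 → 5*pos ≥ -1) ∧ ((6*pos ≤ -6 → 6*pos = -1) ∨ 2*pos > -10))) ∧ ((¬(4*pos < -2)) → (4*pos > -6 ∧ (2*pos ≥ 3 → 5*pos ≥ -1) ∧ ((6*pos ≤ -6 → 6*pos = -1) ∨ 2*pos > -10))))) ∧ ((¬(3*pos < r + 2)) → ((k + r < 1 → ((¬(k + r < 1)) ∧ 2*r > -6 ∧ (r ≥ 3 → k + 3*pos ≥ 2) ∧ ((3*r ≤ -6 → 3*r = -1) ∨ 2*pos > -10))) ∧ ((¬(k + r < 1)) → (2*r > -6 ∧ (r ≥ 3 → k + 3*pos ≥ 2) ∧ ((3*r ≤ -6 → 3*r = -1) ∨ 2*pos > -10)))))))
The weakest precondition is ((2*k ≠ 1 ↔ pos < 7) → ((k + r < 10 → ((¬(k + r < 10)) ∧ 2*r > -6 ∧ (r ≥ 3 → k + 3*r ≥ 26) ∧ ((3*r ≤ -6 → 3*r = -1) ∨ 2*r > 0))) ∧ ((¬(k + r < 10)) → (2*r > -6 ∧ (r ≥ 3 → k + 3*r ≥ 26) ∧ ((3*r ≤ -6 → 3*r = -1) ∨ 2*r > 0))))) ∧ ((¬(2*k ≠ 1 ↔ pos < 7)) → ((3*pos < r + 2 → ((¬(pos < 2)) ∧ (4*pos < -2 → ((¬(4*pos < -2)) ∧ 4*pos > -6 ∧ (2*pos ≥ 3 → 5*pos ≥ -1) ∧ ((6*pos ≤ -6 → 6*pos = -1) ∨ 2*pos > -10))) ∧ ((¬(4*pos < -2)) → (4*pos > -6 ∧ (2*pos ≥ 3 → 5*pos ≥ -1) ∧ ((6*pos ≤ -6 → 6*pos = -1) ∨ 2*pos > -10))))) ∧ ((¬(3*pos < r + 2)) → ((k + r < 1 → ((¬(k + r < 1)) ∧ 2*r > -6 ∧ (r ≥ 3 → k + 3*pos ≥ 2) ∧ ((3*r ≤ -6 → 3*r = -1) ∨ 2*pos > -10))) ∧ ((¬(k + r < 1)) → (2*r > -6 ∧ (r ≥ 3 → k + 3*pos ≥ 2) ∧ ((3*r ≤ -6 → 3*r = -1) ∨ 2*pos > -10))))))).
Check whether (¬(2*k ≠ 1 ↔ pos < 7)) ∧ ((¬(2*k ≠ 1 ↔ pos < 7)) → ((3*pos < 0 → ((¬(pos < 2)) ∧ (4*pos < -2 → ((¬(4*pos < -2)) ∧ 4*pos > -6 ∧ (2*pos ≥ 3 → 5*pos ≥ -1) ∧ ((6*pos ≤ -6 → 6*pos = -1) ∨ 2*pos > -10))) ∧ ((¬(4*pos < -2)) → (4*pos > -6 ∧ (2*pos ≥ 3 → 5*pos ≥ -1) ∧ ((6*pos ≤ -6 → 6*pos = -1) ∨ 2*pos > -10))))) ∧ ((¬(3*pos < 0)) → ((k < 3 → ((¬(k < 3)) ∧ 2*pos > -10)) ∧ ((¬(k < 3)) → 2*pos > -10))))) ∧ r = -3 implies it.
Countermodel: at the initial state k = 3, pos = 7, r = -3, the precondition holds but the weakest precondition fails.
Answer: invalid


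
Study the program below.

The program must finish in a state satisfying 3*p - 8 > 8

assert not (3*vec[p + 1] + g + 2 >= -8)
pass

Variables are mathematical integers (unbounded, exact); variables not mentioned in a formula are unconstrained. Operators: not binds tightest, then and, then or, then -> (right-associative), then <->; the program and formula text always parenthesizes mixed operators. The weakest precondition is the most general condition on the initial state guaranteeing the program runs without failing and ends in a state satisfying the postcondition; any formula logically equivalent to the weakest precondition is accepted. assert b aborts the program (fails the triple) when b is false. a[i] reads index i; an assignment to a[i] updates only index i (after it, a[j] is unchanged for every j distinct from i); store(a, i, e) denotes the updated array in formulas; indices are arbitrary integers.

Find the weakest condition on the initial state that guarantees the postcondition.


Working backward. After the program, the postcondition 3*p - 8 > 8 must hold; in canonical form it is 3*p > 16.
Before skip: 3*p > 16
Before assert not (3*vec[p + 1] + g + 2 >= -8): (not (3*vec[p + 1] + g >= -10)) and 3*p > 16
Answer: WP = (not (3*vec[p + 1] + g >= -10)) and 3*p > 16
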